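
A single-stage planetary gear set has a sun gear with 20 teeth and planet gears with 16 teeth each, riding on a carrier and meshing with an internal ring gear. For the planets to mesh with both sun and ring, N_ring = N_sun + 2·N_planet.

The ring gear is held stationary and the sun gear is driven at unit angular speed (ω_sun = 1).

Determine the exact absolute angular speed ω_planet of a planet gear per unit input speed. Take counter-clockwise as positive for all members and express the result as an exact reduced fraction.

-5/8

N_ring = 20 + 2·16 = 52
20(ω_s−ω_c) = −52(ω_r−ω_c),  ω_r=0, ω_s=1
20(1−ω_c) = −52(0−ω_c)  ⇒  72ω_c = 20  ⇒  ω_c = 5/18
sun–planet: 20·(1−5/18) = −16·(ω_p−ω_c)  ⇒  ω_p−ω_c = −(20/16)·(13/18) = -65/72
ω_p = 5/18 − 65/72 = -5/8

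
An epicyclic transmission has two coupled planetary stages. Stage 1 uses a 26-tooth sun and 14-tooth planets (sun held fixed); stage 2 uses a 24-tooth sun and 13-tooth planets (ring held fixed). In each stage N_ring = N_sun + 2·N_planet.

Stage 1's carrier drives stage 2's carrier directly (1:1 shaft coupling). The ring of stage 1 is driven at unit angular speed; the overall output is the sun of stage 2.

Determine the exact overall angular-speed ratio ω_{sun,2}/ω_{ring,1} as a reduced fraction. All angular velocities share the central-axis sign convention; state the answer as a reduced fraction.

Stage 1: N_ring = 26 + 2·14 = 54
Stage 1: 26(ω_s−ω_c) = −54(ω_r−ω_c),  ω_s=0, ω_r=1
Stage 1: 26(0−ω_c) = −54(1−ω_c)  ⇒  80ω_c = 54  ⇒  ω_c = 27/40
  ⇒ ω_c¹/ω_r¹ = 27/40
Stage 2: N_ring = 24 + 2·13 = 50
Stage 2: 24(ω_s−ω_c) = −50(ω_r−ω_c),  ω_r=0, ω_c=1
Stage 2: ω_s = 1 − (50/24)(0−1) = 37/12
  ⇒ ω_s²/ω_c² = 37/12
Coupling ω_c² = ω_c¹ ⇒ overall = 27/40 × 37/12 = 333/160

333/160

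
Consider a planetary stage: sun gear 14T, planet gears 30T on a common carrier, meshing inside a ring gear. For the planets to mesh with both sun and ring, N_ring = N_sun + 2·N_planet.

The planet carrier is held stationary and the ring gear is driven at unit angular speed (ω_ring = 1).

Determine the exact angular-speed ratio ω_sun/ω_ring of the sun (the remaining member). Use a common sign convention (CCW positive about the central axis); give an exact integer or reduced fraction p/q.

-37/7

N_ring = 14 + 2·30 = 74
14(ω_s−ω_c) = −74(ω_r−ω_c),  ω_c=0, ω_r=1
ω_s = 0 − (74/14)(1−0) = -37/7
ω_s/ω_r = -37/7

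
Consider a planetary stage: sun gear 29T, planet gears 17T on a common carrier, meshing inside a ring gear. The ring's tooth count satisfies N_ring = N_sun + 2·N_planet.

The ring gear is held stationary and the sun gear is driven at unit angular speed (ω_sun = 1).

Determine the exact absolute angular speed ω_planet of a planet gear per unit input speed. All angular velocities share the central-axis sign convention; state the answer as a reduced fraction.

-29/34

N_ring = 29 + 2·17 = 63
29(ω_s−ω_c) = −63(ω_r−ω_c),  ω_r=0, ω_s=1
29(1−ω_c) = −63(0−ω_c)  ⇒  92ω_c = 29  ⇒  ω_c = 29/92
sun–planet: 29·(1−29/92) = −17·(ω_p−ω_c)  ⇒  ω_p−ω_c = −(29/17)·(63/92) = -1827/1564
ω_p = 29/92 − 1827/1564 = -29/34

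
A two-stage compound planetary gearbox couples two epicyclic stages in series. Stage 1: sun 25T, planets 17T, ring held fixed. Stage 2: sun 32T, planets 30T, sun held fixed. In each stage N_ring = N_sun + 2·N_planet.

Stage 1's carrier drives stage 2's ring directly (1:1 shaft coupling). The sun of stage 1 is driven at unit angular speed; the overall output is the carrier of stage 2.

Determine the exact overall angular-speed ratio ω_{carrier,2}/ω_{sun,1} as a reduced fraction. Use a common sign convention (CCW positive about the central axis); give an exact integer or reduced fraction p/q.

Stage 1: N_ring = 25 + 2·17 = 59
Stage 1: 25(ω_s−ω_c) = −59(ω_r−ω_c),  ω_r=0, ω_s=1
Stage 1: 25(1−ω_c) = −59(0−ω_c)  ⇒  84ω_c = 25  ⇒  ω_c = 25/84
  ⇒ ω_c¹/ω_s¹ = 25/84
Stage 2: N_ring = 32 + 2·30 = 92
Stage 2: 32(ω_s−ω_c) = −92(ω_r−ω_c),  ω_s=0, ω_r=1
Stage 2: 32(0−ω_c) = −92(1−ω_c)  ⇒  124ω_c = 92  ⇒  ω_c = 23/31
  ⇒ ω_c²/ω_r² = 23/31
Coupling ω_r² = ω_c¹ ⇒ overall = 25/84 × 23/31 = 575/2604

575/2604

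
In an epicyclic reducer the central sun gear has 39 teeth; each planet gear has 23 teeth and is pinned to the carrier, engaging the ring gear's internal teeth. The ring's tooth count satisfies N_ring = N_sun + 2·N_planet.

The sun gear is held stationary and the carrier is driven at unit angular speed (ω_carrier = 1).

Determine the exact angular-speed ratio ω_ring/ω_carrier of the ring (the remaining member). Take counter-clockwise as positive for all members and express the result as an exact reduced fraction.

124/85

N_ring = 39 + 2·23 = 85
39(ω_s−ω_c) = −85(ω_r−ω_c),  ω_s=0, ω_c=1
ω_r = 1 − (39/85)(0−1) = 124/85
ω_r/ω_c = 124/85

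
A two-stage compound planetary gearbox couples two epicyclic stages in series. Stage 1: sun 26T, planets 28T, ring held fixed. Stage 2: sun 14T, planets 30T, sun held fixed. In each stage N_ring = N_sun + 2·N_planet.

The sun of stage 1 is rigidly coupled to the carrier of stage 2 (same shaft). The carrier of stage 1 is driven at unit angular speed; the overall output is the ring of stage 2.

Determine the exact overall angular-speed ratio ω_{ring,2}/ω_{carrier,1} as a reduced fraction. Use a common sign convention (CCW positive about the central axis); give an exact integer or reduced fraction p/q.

Stage 1: N_ring = 26 + 2·28 = 82
Stage 1: 26(ω_s−ω_c) = −82(ω_r−ω_c),  ω_r=0, ω_c=1
Stage 1: ω_s = 1 − (82/26)(0−1) = 54/13
  ⇒ ω_s¹/ω_c¹ = 54/13
Stage 2: N_ring = 14 + 2·30 = 74
Stage 2: 14(ω_s−ω_c) = −74(ω_r−ω_c),  ω_s=0, ω_c=1
Stage 2: ω_r = 1 − (14/74)(0−1) = 44/37
  ⇒ ω_r²/ω_c² = 44/37
Coupling ω_c² = ω_s¹ ⇒ overall = 54/13 × 44/37 = 2376/481

2376/481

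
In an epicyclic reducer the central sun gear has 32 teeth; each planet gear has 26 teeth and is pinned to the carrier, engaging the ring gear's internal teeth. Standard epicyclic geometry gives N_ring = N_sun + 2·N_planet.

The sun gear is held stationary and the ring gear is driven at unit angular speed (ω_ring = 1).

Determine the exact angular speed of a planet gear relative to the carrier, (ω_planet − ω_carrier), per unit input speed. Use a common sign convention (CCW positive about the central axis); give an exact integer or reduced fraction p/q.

N_ring = 32 + 2·26 = 84
32(ω_s−ω_c) = −84(ω_r−ω_c),  ω_s=0, ω_r=1
32(0−ω_c) = −84(1−ω_c)  ⇒  116ω_c = 84  ⇒  ω_c = 21/29
sun–planet: 32·(0−21/29) = −26·(ω_p−ω_c)  ⇒  ω_p−ω_c = −(32/26)·(-21/29) = 336/377

336/377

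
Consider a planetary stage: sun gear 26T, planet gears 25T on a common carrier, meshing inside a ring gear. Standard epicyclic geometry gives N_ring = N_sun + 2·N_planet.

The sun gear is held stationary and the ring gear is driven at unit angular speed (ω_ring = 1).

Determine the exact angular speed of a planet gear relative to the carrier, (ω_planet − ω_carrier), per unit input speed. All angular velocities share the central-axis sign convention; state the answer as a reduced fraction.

N_ring = 26 + 2·25 = 76
26(ω_s−ω_c) = −76(ω_r−ω_c),  ω_s=0, ω_r=1
26(0−ω_c) = −76(1−ω_c)  ⇒  102ω_c = 76  ⇒  ω_c = 38/51
sun–planet: 26·(0−38/51) = −25·(ω_p−ω_c)  ⇒  ω_p−ω_c = −(26/25)·(-38/51) = 988/1275

988/1275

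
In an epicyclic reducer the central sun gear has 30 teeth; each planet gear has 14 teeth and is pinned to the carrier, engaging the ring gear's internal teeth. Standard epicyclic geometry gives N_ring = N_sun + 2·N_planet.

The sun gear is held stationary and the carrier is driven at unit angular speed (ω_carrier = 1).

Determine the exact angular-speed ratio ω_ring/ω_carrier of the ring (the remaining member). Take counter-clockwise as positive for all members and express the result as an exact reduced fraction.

N_ring = 30 + 2·14 = 58
30(ω_s−ω_c) = −58(ω_r−ω_c),  ω_s=0, ω_c=1
ω_r = 1 − (30/58)(0−1) = 44/29
ω_r/ω_c = 44/29

44/29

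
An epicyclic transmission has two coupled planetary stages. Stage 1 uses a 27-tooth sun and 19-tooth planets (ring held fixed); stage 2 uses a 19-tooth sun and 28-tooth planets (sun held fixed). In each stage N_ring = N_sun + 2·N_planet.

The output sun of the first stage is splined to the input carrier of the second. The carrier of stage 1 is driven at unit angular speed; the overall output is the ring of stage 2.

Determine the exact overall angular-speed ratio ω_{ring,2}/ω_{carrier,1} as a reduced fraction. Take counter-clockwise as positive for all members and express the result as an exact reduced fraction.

8648/2025

Stage 1: N_ring = 27 + 2·19 = 65
Stage 1: 27(ω_s−ω_c) = −65(ω_r−ω_c),  ω_r=0, ω_c=1
Stage 1: ω_s = 1 − (65/27)(0−1) = 92/27
  ⇒ ω_s¹/ω_c¹ = 92/27
Stage 2: N_ring = 19 + 2·28 = 75
Stage 2: 19(ω_s−ω_c) = −75(ω_r−ω_c),  ω_s=0, ω_c=1
Stage 2: ω_r = 1 − (19/75)(0−1) = 94/75
  ⇒ ω_r²/ω_c² = 94/75
Coupling ω_c² = ω_s¹ ⇒ overall = 92/27 × 94/75 = 8648/2025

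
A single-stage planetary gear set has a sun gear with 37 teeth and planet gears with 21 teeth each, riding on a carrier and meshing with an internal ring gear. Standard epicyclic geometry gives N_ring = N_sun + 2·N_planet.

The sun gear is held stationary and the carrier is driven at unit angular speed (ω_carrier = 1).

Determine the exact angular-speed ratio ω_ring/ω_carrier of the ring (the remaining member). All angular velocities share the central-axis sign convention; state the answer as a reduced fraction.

116/79

N_ring = 37 + 2·21 = 79
37(ω_s−ω_c) = −79(ω_r−ω_c),  ω_s=0, ω_c=1
ω_r = 1 − (37/79)(0−1) = 116/79
ω_r/ω_c = 116/79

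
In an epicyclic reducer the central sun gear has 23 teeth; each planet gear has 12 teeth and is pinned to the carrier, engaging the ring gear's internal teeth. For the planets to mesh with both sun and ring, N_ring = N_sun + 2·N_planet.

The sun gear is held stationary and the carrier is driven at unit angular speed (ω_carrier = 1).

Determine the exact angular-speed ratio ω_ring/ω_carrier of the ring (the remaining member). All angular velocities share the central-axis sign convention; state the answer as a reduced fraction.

70/47

N_ring = 23 + 2·12 = 47
23(ω_s−ω_c) = −47(ω_r−ω_c),  ω_s=0, ω_c=1
ω_r = 1 − (23/47)(0−1) = 70/47
ω_r/ω_c = 70/47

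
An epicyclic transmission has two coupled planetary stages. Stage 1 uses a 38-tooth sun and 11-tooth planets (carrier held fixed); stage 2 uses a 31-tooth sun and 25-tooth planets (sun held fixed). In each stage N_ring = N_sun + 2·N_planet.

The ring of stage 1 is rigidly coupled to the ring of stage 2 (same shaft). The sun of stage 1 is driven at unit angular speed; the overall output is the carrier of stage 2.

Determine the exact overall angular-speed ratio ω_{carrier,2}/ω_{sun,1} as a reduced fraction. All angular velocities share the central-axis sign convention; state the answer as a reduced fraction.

Stage 1: N_ring = 38 + 2·11 = 60
Stage 1: 38(ω_s−ω_c) = −60(ω_r−ω_c),  ω_c=0, ω_s=1
Stage 1: ω_r = 0 − (38/60)(1−0) = -19/30
  ⇒ ω_r¹/ω_s¹ = -19/30
Stage 2: N_ring = 31 + 2·25 = 81
Stage 2: 31(ω_s−ω_c) = −81(ω_r−ω_c),  ω_s=0, ω_r=1
Stage 2: 31(0−ω_c) = −81(1−ω_c)  ⇒  112ω_c = 81  ⇒  ω_c = 81/112
  ⇒ ω_c²/ω_r² = 81/112
Coupling ω_r² = ω_r¹ ⇒ overall = -19/30 × 81/112 = -513/1120

-513/1120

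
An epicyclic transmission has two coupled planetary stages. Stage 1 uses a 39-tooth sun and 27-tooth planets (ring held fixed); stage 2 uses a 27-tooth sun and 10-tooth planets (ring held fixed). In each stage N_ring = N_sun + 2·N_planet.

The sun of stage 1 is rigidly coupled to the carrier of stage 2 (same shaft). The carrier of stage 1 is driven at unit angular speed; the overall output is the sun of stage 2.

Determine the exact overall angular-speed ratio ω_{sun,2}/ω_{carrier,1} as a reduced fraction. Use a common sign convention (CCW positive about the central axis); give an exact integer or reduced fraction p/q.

3256/351

Stage 1: N_ring = 39 + 2·27 = 93
Stage 1: 39(ω_s−ω_c) = −93(ω_r−ω_c),  ω_r=0, ω_c=1
Stage 1: ω_s = 1 − (93/39)(0−1) = 44/13
  ⇒ ω_s¹/ω_c¹ = 44/13
Stage 2: N_ring = 27 + 2·10 = 47
Stage 2: 27(ω_s−ω_c) = −47(ω_r−ω_c),  ω_r=0, ω_c=1
Stage 2: ω_s = 1 − (47/27)(0−1) = 74/27
  ⇒ ω_s²/ω_c² = 74/27
Coupling ω_c² = ω_s¹ ⇒ overall = 44/13 × 74/27 = 3256/351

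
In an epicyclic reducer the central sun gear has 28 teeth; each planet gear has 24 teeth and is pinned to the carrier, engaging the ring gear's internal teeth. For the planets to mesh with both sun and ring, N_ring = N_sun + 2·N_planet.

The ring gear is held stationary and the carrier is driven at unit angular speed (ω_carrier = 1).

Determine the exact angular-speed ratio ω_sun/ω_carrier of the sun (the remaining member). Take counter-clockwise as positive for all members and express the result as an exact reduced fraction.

26/7

N_ring = 28 + 2·24 = 76
28(ω_s−ω_c) = −76(ω_r−ω_c),  ω_r=0, ω_c=1
ω_s = 1 − (76/28)(0−1) = 26/7
ω_s/ω_c = 26/7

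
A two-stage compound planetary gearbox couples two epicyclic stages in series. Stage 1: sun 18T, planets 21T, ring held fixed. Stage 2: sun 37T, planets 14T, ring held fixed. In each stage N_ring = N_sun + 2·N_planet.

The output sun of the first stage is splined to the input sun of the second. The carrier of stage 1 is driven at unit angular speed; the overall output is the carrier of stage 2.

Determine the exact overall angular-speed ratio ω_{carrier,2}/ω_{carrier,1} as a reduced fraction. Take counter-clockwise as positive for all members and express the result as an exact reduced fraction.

481/306

Stage 1: N_ring = 18 + 2·21 = 60
Stage 1: 18(ω_s−ω_c) = −60(ω_r−ω_c),  ω_r=0, ω_c=1
Stage 1: ω_s = 1 − (60/18)(0−1) = 13/3
  ⇒ ω_s¹/ω_c¹ = 13/3
Stage 2: N_ring = 37 + 2·14 = 65
Stage 2: 37(ω_s−ω_c) = −65(ω_r−ω_c),  ω_r=0, ω_s=1
Stage 2: 37(1−ω_c) = −65(0−ω_c)  ⇒  102ω_c = 37  ⇒  ω_c = 37/102
  ⇒ ω_c²/ω_s² = 37/102
Coupling ω_s² = ω_s¹ ⇒ overall = 13/3 × 37/102 = 481/306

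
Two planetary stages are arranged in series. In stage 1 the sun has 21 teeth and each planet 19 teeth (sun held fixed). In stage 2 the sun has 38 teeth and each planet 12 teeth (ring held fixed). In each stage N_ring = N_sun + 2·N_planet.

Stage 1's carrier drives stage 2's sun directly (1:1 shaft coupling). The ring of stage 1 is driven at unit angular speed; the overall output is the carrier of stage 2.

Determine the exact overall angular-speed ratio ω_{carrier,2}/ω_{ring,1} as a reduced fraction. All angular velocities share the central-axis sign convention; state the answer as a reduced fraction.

1121/4000

Stage 1: N_ring = 21 + 2·19 = 59
Stage 1: 21(ω_s−ω_c) = −59(ω_r−ω_c),  ω_s=0, ω_r=1
Stage 1: 21(0−ω_c) = −59(1−ω_c)  ⇒  80ω_c = 59  ⇒  ω_c = 59/80
  ⇒ ω_c¹/ω_r¹ = 59/80
Stage 2: N_ring = 38 + 2·12 = 62
Stage 2: 38(ω_s−ω_c) = −62(ω_r−ω_c),  ω_r=0, ω_s=1
Stage 2: 38(1−ω_c) = −62(0−ω_c)  ⇒  100ω_c = 38  ⇒  ω_c = 19/50
  ⇒ ω_c²/ω_s² = 19/50
Coupling ω_s² = ω_c¹ ⇒ overall = 59/80 × 19/50 = 1121/4000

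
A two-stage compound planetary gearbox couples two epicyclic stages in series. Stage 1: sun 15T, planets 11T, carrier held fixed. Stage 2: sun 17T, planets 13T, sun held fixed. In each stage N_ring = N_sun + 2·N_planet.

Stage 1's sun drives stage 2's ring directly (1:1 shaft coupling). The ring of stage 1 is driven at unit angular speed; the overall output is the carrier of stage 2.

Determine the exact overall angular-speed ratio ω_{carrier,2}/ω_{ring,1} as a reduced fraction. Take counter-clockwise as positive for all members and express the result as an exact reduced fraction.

-1591/900

Stage 1: N_ring = 15 + 2·11 = 37
Stage 1: 15(ω_s−ω_c) = −37(ω_r−ω_c),  ω_c=0, ω_r=1
Stage 1: ω_s = 0 − (37/15)(1−0) = -37/15
  ⇒ ω_s¹/ω_r¹ = -37/15
Stage 2: N_ring = 17 + 2·13 = 43
Stage 2: 17(ω_s−ω_c) = −43(ω_r−ω_c),  ω_s=0, ω_r=1
Stage 2: 17(0−ω_c) = −43(1−ω_c)  ⇒  60ω_c = 43  ⇒  ω_c = 43/60
  ⇒ ω_c²/ω_r² = 43/60
Coupling ω_r² = ω_s¹ ⇒ overall = -37/15 × 43/60 = -1591/900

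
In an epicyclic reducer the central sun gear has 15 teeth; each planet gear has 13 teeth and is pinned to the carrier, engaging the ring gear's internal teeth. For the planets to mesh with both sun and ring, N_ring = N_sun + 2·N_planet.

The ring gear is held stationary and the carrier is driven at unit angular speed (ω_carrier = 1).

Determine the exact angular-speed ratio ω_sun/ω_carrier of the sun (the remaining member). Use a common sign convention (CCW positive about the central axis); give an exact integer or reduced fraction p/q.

N_ring = 15 + 2·13 = 41
15(ω_s−ω_c) = −41(ω_r−ω_c),  ω_r=0, ω_c=1
ω_s = 1 − (41/15)(0−1) = 56/15
ω_s/ω_c = 56/15

56/15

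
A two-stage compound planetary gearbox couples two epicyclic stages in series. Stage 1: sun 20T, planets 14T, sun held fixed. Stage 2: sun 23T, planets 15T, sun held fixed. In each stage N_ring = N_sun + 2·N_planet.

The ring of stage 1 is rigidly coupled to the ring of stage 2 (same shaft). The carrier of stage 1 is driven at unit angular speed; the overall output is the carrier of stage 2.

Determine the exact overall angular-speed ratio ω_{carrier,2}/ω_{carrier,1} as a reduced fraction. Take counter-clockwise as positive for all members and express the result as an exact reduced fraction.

Stage 1: N_ring = 20 + 2·14 = 48
Stage 1: 20(ω_s−ω_c) = −48(ω_r−ω_c),  ω_s=0, ω_c=1
Stage 1: ω_r = 1 − (20/48)(0−1) = 17/12
  ⇒ ω_r¹/ω_c¹ = 17/12
Stage 2: N_ring = 23 + 2·15 = 53
Stage 2: 23(ω_s−ω_c) = −53(ω_r−ω_c),  ω_s=0, ω_r=1
Stage 2: 23(0−ω_c) = −53(1−ω_c)  ⇒  76ω_c = 53  ⇒  ω_c = 53/76
  ⇒ ω_c²/ω_r² = 53/76
Coupling ω_r² = ω_r¹ ⇒ overall = 17/12 × 53/76 = 901/912

901/912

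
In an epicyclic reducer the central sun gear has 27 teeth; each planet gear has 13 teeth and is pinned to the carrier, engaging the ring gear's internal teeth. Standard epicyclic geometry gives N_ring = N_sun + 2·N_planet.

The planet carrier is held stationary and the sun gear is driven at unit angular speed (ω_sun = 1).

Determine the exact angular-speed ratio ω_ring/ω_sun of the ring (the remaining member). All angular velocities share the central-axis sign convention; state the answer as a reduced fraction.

N_ring = 27 + 2·13 = 53
27(ω_s−ω_c) = −53(ω_r−ω_c),  ω_c=0, ω_s=1
ω_r = 0 − (27/53)(1−0) = -27/53
ω_r/ω_s = -27/53

-27/53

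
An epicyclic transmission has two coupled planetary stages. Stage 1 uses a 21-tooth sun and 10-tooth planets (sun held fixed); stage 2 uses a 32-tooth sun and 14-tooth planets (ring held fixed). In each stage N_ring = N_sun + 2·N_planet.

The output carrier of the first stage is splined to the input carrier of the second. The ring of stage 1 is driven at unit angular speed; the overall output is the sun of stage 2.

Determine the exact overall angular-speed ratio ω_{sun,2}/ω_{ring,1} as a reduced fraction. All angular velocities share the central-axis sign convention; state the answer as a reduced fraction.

Stage 1: N_ring = 21 + 2·10 = 41
Stage 1: 21(ω_s−ω_c) = −41(ω_r−ω_c),  ω_s=0, ω_r=1
Stage 1: 21(0−ω_c) = −41(1−ω_c)  ⇒  62ω_c = 41  ⇒  ω_c = 41/62
  ⇒ ω_c¹/ω_r¹ = 41/62
Stage 2: N_ring = 32 + 2·14 = 60
Stage 2: 32(ω_s−ω_c) = −60(ω_r−ω_c),  ω_r=0, ω_c=1
Stage 2: ω_s = 1 − (60/32)(0−1) = 23/8
  ⇒ ω_s²/ω_c² = 23/8
Coupling ω_c² = ω_c¹ ⇒ overall = 41/62 × 23/8 = 943/496

943/496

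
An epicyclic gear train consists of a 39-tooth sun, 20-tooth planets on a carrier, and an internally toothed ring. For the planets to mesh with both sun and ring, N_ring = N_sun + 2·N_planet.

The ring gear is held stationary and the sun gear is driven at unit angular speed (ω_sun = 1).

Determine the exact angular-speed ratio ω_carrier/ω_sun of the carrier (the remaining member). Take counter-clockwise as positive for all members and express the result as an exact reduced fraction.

39/118

N_ring = 39 + 2·20 = 79
39(ω_s−ω_c) = −79(ω_r−ω_c),  ω_r=0, ω_s=1
39(1−ω_c) = −79(0−ω_c)  ⇒  118ω_c = 39  ⇒  ω_c = 39/118
ω_c/ω_s = 39/118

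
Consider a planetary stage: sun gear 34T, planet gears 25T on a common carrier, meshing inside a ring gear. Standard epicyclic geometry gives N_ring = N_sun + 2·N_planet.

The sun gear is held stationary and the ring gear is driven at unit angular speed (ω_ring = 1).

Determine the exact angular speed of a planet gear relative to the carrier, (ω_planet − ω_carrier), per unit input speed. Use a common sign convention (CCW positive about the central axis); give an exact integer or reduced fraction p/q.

1428/1475

N_ring = 34 + 2·25 = 84
34(ω_s−ω_c) = −84(ω_r−ω_c),  ω_s=0, ω_r=1
34(0−ω_c) = −84(1−ω_c)  ⇒  118ω_c = 84  ⇒  ω_c = 42/59
sun–planet: 34·(0−42/59) = −25·(ω_p−ω_c)  ⇒  ω_p−ω_c = −(34/25)·(-42/59) = 1428/1475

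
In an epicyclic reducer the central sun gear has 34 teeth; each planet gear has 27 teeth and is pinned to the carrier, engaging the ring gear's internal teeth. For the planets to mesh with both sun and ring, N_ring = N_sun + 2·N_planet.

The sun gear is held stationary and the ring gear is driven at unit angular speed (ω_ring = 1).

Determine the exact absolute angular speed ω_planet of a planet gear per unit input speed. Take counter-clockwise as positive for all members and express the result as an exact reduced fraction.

44/27

N_ring = 34 + 2·27 = 88
34(ω_s−ω_c) = −88(ω_r−ω_c),  ω_s=0, ω_r=1
34(0−ω_c) = −88(1−ω_c)  ⇒  122ω_c = 88  ⇒  ω_c = 44/61
sun–planet: 34·(0−44/61) = −27·(ω_p−ω_c)  ⇒  ω_p−ω_c = −(34/27)·(-44/61) = 1496/1647
ω_p = 44/61 + 1496/1647 = 44/27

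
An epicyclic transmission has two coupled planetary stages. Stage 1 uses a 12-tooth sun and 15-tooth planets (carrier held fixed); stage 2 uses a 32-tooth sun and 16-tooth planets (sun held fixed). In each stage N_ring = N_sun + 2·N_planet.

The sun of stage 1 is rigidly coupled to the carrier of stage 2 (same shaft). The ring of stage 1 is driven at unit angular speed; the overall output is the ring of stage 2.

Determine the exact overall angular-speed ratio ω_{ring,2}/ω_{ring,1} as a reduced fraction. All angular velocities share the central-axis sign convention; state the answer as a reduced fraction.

Stage 1: N_ring = 12 + 2·15 = 42
Stage 1: 12(ω_s−ω_c) = −42(ω_r−ω_c),  ω_c=0, ω_r=1
Stage 1: ω_s = 0 − (42/12)(1−0) = -7/2
  ⇒ ω_s¹/ω_r¹ = -7/2
Stage 2: N_ring = 32 + 2·16 = 64
Stage 2: 32(ω_s−ω_c) = −64(ω_r−ω_c),  ω_s=0, ω_c=1
Stage 2: ω_r = 1 − (32/64)(0−1) = 3/2
  ⇒ ω_r²/ω_c² = 3/2
Coupling ω_c² = ω_s¹ ⇒ overall = -7/2 × 3/2 = -21/4

-21/4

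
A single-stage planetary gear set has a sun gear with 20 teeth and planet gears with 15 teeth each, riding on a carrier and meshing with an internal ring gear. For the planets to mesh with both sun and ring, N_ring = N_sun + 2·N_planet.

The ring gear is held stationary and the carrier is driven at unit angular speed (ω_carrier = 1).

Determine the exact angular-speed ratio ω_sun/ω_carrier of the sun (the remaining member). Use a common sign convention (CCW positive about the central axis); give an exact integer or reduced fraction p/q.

N_ring = 20 + 2·15 = 50
20(ω_s−ω_c) = −50(ω_r−ω_c),  ω_r=0, ω_c=1
ω_s = 1 − (50/20)(0−1) = 7/2
ω_s/ω_c = 7/2

7/2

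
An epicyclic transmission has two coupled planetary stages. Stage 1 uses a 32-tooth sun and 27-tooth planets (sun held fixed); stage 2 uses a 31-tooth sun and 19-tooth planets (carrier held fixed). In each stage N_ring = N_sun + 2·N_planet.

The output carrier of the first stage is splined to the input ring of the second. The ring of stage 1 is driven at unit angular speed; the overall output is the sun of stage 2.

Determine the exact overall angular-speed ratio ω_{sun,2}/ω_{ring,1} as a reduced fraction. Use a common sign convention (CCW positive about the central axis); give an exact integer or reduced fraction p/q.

Stage 1: N_ring = 32 + 2·27 = 86
Stage 1: 32(ω_s−ω_c) = −86(ω_r−ω_c),  ω_s=0, ω_r=1
Stage 1: 32(0−ω_c) = −86(1−ω_c)  ⇒  118ω_c = 86  ⇒  ω_c = 43/59
  ⇒ ω_c¹/ω_r¹ = 43/59
Stage 2: N_ring = 31 + 2·19 = 69
Stage 2: 31(ω_s−ω_c) = −69(ω_r−ω_c),  ω_c=0, ω_r=1
Stage 2: ω_s = 0 − (69/31)(1−0) = -69/31
  ⇒ ω_s²/ω_r² = -69/31
Coupling ω_r² = ω_c¹ ⇒ overall = 43/59 × -69/31 = -2967/1829

-2967/1829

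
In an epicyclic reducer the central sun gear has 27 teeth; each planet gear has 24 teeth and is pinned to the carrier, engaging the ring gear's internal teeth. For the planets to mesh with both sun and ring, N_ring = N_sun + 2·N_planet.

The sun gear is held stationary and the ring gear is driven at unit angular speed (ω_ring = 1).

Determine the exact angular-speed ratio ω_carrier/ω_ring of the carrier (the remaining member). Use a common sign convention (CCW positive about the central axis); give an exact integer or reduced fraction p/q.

N_ring = 27 + 2·24 = 75
27(ω_s−ω_c) = −75(ω_r−ω_c),  ω_s=0, ω_r=1
27(0−ω_c) = −75(1−ω_c)  ⇒  102ω_c = 75  ⇒  ω_c = 25/34
ω_c/ω_r = 25/34

25/34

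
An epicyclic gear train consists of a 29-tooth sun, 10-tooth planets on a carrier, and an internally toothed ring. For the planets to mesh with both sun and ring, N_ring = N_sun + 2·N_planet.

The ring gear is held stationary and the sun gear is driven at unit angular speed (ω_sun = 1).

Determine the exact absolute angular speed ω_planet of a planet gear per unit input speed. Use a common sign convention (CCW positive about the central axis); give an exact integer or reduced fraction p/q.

N_ring = 29 + 2·10 = 49
29(ω_s−ω_c) = −49(ω_r−ω_c),  ω_r=0, ω_s=1
29(1−ω_c) = −49(0−ω_c)  ⇒  78ω_c = 29  ⇒  ω_c = 29/78
sun–planet: 29·(1−29/78) = −10·(ω_p−ω_c)  ⇒  ω_p−ω_c = −(29/10)·(49/78) = -1421/780
ω_p = 29/78 − 1421/780 = -29/20

-29/20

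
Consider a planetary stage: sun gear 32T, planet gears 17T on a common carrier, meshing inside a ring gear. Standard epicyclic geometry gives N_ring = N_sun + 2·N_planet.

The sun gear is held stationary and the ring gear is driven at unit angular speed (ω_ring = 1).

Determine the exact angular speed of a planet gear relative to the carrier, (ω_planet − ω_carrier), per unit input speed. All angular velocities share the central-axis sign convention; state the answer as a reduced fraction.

1056/833

N_ring = 32 + 2·17 = 66
32(ω_s−ω_c) = −66(ω_r−ω_c),  ω_s=0, ω_r=1
32(0−ω_c) = −66(1−ω_c)  ⇒  98ω_c = 66  ⇒  ω_c = 33/49
sun–planet: 32·(0−33/49) = −17·(ω_p−ω_c)  ⇒  ω_p−ω_c = −(32/17)·(-33/49) = 1056/833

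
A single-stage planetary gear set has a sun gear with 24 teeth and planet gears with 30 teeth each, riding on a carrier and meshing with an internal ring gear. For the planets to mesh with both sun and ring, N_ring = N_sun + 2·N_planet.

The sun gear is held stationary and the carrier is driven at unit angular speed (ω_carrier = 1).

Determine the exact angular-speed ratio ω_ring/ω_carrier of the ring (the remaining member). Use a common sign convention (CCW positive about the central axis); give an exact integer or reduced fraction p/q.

9/7

N_ring = 24 + 2·30 = 84
24(ω_s−ω_c) = −84(ω_r−ω_c),  ω_s=0, ω_c=1
ω_r = 1 − (24/84)(0−1) = 9/7
ω_r/ω_c = 9/7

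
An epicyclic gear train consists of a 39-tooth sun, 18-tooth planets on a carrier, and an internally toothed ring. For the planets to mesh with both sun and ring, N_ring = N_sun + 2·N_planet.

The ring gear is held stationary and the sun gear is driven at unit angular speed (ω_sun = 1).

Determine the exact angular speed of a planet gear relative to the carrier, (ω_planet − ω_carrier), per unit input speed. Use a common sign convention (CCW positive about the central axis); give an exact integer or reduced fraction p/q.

N_ring = 39 + 2·18 = 75
39(ω_s−ω_c) = −75(ω_r−ω_c),  ω_r=0, ω_s=1
39(1−ω_c) = −75(0−ω_c)  ⇒  114ω_c = 39  ⇒  ω_c = 13/38
sun–planet: 39·(1−13/38) = −18·(ω_p−ω_c)  ⇒  ω_p−ω_c = −(39/18)·(25/38) = -325/228

-325/228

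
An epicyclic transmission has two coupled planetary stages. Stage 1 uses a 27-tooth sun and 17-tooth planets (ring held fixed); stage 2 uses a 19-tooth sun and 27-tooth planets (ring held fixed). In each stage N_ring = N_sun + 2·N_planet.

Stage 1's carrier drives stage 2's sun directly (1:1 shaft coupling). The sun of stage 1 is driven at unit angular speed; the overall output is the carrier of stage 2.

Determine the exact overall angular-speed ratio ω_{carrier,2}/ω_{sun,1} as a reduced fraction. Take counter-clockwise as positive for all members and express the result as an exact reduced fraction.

Stage 1: N_ring = 27 + 2·17 = 61
Stage 1: 27(ω_s−ω_c) = −61(ω_r−ω_c),  ω_r=0, ω_s=1
Stage 1: 27(1−ω_c) = −61(0−ω_c)  ⇒  88ω_c = 27  ⇒  ω_c = 27/88
  ⇒ ω_c¹/ω_s¹ = 27/88
Stage 2: N_ring = 19 + 2·27 = 73
Stage 2: 19(ω_s−ω_c) = −73(ω_r−ω_c),  ω_r=0, ω_s=1
Stage 2: 19(1−ω_c) = −73(0−ω_c)  ⇒  92ω_c = 19  ⇒  ω_c = 19/92
  ⇒ ω_c²/ω_s² = 19/92
Coupling ω_s² = ω_c¹ ⇒ overall = 27/88 × 19/92 = 513/8096

513/8096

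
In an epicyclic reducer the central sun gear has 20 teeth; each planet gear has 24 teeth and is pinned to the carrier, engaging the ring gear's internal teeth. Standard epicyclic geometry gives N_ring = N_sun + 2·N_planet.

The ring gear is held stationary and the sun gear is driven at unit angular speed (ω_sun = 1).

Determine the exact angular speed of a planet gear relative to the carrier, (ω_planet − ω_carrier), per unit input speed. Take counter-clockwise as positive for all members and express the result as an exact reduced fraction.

-85/132

N_ring = 20 + 2·24 = 68
20(ω_s−ω_c) = −68(ω_r−ω_c),  ω_r=0, ω_s=1
20(1−ω_c) = −68(0−ω_c)  ⇒  88ω_c = 20  ⇒  ω_c = 5/22
sun–planet: 20·(1−5/22) = −24·(ω_p−ω_c)  ⇒  ω_p−ω_c = −(20/24)·(17/22) = -85/132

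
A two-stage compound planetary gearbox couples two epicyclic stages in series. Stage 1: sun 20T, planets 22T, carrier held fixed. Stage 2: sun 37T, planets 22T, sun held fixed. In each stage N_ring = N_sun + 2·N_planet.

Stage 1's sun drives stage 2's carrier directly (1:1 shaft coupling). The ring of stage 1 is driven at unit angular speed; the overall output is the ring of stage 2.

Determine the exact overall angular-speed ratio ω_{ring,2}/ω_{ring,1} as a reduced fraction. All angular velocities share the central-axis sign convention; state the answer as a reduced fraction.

Stage 1: N_ring = 20 + 2·22 = 64
Stage 1: 20(ω_s−ω_c) = −64(ω_r−ω_c),  ω_c=0, ω_r=1
Stage 1: ω_s = 0 − (64/20)(1−0) = -16/5
  ⇒ ω_s¹/ω_r¹ = -16/5
Stage 2: N_ring = 37 + 2·22 = 81
Stage 2: 37(ω_s−ω_c) = −81(ω_r−ω_c),  ω_s=0, ω_c=1
Stage 2: ω_r = 1 − (37/81)(0−1) = 118/81
  ⇒ ω_r²/ω_c² = 118/81
Coupling ω_c² = ω_s¹ ⇒ overall = -16/5 × 118/81 = -1888/405

-1888/405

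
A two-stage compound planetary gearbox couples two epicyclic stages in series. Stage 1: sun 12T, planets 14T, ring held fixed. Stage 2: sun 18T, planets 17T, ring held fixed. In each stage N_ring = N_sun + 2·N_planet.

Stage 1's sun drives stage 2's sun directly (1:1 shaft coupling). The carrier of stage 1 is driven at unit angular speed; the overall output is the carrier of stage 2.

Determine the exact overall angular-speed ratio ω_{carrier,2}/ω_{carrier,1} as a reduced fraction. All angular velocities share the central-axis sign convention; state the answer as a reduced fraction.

Stage 1: N_ring = 12 + 2·14 = 40
Stage 1: 12(ω_s−ω_c) = −40(ω_r−ω_c),  ω_r=0, ω_c=1
Stage 1: ω_s = 1 − (40/12)(0−1) = 13/3
  ⇒ ω_s¹/ω_c¹ = 13/3
Stage 2: N_ring = 18 + 2·17 = 52
Stage 2: 18(ω_s−ω_c) = −52(ω_r−ω_c),  ω_r=0, ω_s=1
Stage 2: 18(1−ω_c) = −52(0−ω_c)  ⇒  70ω_c = 18  ⇒  ω_c = 9/35
  ⇒ ω_c²/ω_s² = 9/35
Coupling ω_s² = ω_s¹ ⇒ overall = 13/3 × 9/35 = 39/35

39/35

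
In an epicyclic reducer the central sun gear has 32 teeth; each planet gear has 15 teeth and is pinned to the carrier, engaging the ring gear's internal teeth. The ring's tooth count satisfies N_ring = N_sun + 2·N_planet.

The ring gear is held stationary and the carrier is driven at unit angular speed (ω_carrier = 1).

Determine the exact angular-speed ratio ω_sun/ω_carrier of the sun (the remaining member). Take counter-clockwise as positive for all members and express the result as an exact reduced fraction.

N_ring = 32 + 2·15 = 62
32(ω_s−ω_c) = −62(ω_r−ω_c),  ω_r=0, ω_c=1
ω_s = 1 − (62/32)(0−1) = 47/16
ω_s/ω_c = 47/16

47/16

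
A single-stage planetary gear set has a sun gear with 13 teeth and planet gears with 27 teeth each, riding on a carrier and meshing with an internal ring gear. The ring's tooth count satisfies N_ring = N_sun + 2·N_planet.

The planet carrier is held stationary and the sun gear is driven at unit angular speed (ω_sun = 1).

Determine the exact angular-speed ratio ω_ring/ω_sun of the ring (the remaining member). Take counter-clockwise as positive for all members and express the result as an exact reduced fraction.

N_ring = 13 + 2·27 = 67
13(ω_s−ω_c) = −67(ω_r−ω_c),  ω_c=0, ω_s=1
ω_r = 0 − (13/67)(1−0) = -13/67
ω_r/ω_s = -13/67

-13/67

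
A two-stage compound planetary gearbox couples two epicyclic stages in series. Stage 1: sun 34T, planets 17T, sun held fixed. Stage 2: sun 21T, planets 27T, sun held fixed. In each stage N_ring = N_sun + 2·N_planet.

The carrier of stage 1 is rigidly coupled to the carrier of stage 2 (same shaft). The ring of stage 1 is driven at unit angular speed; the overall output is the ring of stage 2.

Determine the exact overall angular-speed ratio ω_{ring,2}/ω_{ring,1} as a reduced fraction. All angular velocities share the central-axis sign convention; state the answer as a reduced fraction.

64/75

Stage 1: N_ring = 34 + 2·17 = 68
Stage 1: 34(ω_s−ω_c) = −68(ω_r−ω_c),  ω_s=0, ω_r=1
Stage 1: 34(0−ω_c) = −68(1−ω_c)  ⇒  102ω_c = 68  ⇒  ω_c = 2/3
  ⇒ ω_c¹/ω_r¹ = 2/3
Stage 2: N_ring = 21 + 2·27 = 75
Stage 2: 21(ω_s−ω_c) = −75(ω_r−ω_c),  ω_s=0, ω_c=1
Stage 2: ω_r = 1 − (21/75)(0−1) = 32/25
  ⇒ ω_r²/ω_c² = 32/25
Coupling ω_c² = ω_c¹ ⇒ overall = 2/3 × 32/25 = 64/75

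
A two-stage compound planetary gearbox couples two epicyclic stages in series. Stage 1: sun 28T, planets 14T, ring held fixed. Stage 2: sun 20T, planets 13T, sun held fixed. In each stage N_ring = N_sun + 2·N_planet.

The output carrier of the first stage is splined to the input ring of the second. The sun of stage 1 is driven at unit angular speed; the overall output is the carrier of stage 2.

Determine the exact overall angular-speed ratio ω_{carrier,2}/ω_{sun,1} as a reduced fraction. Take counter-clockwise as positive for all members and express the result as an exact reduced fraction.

23/99

Stage 1: N_ring = 28 + 2·14 = 56
Stage 1: 28(ω_s−ω_c) = −56(ω_r−ω_c),  ω_r=0, ω_s=1
Stage 1: 28(1−ω_c) = −56(0−ω_c)  ⇒  84ω_c = 28  ⇒  ω_c = 1/3
  ⇒ ω_c¹/ω_s¹ = 1/3
Stage 2: N_ring = 20 + 2·13 = 46
Stage 2: 20(ω_s−ω_c) = −46(ω_r−ω_c),  ω_s=0, ω_r=1
Stage 2: 20(0−ω_c) = −46(1−ω_c)  ⇒  66ω_c = 46  ⇒  ω_c = 23/33
  ⇒ ω_c²/ω_r² = 23/33
Coupling ω_r² = ω_c¹ ⇒ overall = 1/3 × 23/33 = 23/99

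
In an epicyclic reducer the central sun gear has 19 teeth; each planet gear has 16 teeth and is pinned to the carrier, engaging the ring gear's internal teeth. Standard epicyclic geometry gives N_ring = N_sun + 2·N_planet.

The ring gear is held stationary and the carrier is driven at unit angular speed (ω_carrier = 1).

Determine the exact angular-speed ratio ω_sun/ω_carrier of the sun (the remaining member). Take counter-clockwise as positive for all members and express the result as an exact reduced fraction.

70/19

N_ring = 19 + 2·16 = 51
19(ω_s−ω_c) = −51(ω_r−ω_c),  ω_r=0, ω_c=1
ω_s = 1 − (51/19)(0−1) = 70/19
ω_s/ω_c = 70/19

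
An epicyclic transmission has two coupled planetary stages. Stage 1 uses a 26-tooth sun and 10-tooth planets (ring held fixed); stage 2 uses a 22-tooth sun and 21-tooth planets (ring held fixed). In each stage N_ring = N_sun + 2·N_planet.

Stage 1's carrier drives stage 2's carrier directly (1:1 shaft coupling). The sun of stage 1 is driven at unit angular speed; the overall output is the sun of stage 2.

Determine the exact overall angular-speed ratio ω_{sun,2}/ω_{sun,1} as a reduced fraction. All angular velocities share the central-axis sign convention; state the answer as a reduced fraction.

Stage 1: N_ring = 26 + 2·10 = 46
Stage 1: 26(ω_s−ω_c) = −46(ω_r−ω_c),  ω_r=0, ω_s=1
Stage 1: 26(1−ω_c) = −46(0−ω_c)  ⇒  72ω_c = 26  ⇒  ω_c = 13/36
  ⇒ ω_c¹/ω_s¹ = 13/36
Stage 2: N_ring = 22 + 2·21 = 64
Stage 2: 22(ω_s−ω_c) = −64(ω_r−ω_c),  ω_r=0, ω_c=1
Stage 2: ω_s = 1 − (64/22)(0−1) = 43/11
  ⇒ ω_s²/ω_c² = 43/11
Coupling ω_c² = ω_c¹ ⇒ overall = 13/36 × 43/11 = 559/396

559/396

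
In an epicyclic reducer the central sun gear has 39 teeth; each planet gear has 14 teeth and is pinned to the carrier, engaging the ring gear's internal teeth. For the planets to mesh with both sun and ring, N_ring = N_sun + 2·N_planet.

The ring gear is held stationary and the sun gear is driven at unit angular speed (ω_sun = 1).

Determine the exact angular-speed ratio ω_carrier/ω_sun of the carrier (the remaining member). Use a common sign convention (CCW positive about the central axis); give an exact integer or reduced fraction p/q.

39/106

N_ring = 39 + 2·14 = 67
39(ω_s−ω_c) = −67(ω_r−ω_c),  ω_r=0, ω_s=1
39(1−ω_c) = −67(0−ω_c)  ⇒  106ω_c = 39  ⇒  ω_c = 39/106
ω_c/ω_s = 39/106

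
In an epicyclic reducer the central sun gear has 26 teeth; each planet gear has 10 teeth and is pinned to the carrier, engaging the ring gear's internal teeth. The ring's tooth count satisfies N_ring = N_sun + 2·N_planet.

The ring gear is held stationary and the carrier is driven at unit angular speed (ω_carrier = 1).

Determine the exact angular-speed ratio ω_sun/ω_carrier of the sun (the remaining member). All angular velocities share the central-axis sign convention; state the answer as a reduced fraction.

N_ring = 26 + 2·10 = 46
26(ω_s−ω_c) = −46(ω_r−ω_c),  ω_r=0, ω_c=1
ω_s = 1 − (46/26)(0−1) = 36/13
ω_s/ω_c = 36/13

36/13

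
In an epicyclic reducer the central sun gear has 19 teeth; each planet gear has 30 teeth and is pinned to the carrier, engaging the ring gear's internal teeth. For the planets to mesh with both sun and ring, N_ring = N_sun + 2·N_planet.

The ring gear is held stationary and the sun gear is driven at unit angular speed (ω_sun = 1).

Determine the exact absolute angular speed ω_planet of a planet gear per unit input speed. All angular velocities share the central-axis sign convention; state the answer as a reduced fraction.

N_ring = 19 + 2·30 = 79
19(ω_s−ω_c) = −79(ω_r−ω_c),  ω_r=0, ω_s=1
19(1−ω_c) = −79(0−ω_c)  ⇒  98ω_c = 19  ⇒  ω_c = 19/98
sun–planet: 19·(1−19/98) = −30·(ω_p−ω_c)  ⇒  ω_p−ω_c = −(19/30)·(79/98) = -1501/2940
ω_p = 19/98 − 1501/2940 = -19/60

-19/60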